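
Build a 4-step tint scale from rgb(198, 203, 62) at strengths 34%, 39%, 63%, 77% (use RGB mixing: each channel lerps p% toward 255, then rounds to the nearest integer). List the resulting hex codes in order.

#d9dd80, #dcdf89, #eaecb8, #f2f3d3

34%: (198 + 19.38 = 217.38→217, 203 + 17.68 = 220.68→221, 62 + 65.62 = 127.62→128) → #d9dd80
39%: (198 + 22.23 = 220.23→220, 203 + 20.28 = 223.28→223, 62 + 75.27 = 137.27→137) → #dcdf89
63%: (198 + 35.91 = 233.91→234, 203 + 32.76 = 235.76→236, 62 + 121.59 = 183.59→184) → #eaecb8
77%: (198 + 43.89 = 241.89→242, 203 + 40.04 = 243.04→243, 62 + 148.61 = 210.61→211) → #f2f3d3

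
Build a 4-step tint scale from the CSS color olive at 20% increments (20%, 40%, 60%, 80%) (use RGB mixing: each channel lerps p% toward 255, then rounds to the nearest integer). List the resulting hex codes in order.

CSS olive is rgb(128, 128, 0).
20%: (128 + 25.4 = 153.4→153, 128 + 25.4 = 153.4→153, 0 + 51 = 51→51) → #999933
40%: (128 + 50.8 = 178.8→179, 128 + 50.8 = 178.8→179, 0 + 102 = 102→102) → #B3B366
60%: (128 + 76.2 = 204.2→204, 128 + 76.2 = 204.2→204, 0 + 153 = 153→153) → #CCCC99
80%: (128 + 101.6 = 229.6→230, 128 + 101.6 = 229.6→230, 0 + 204 = 204→204) → #E6E6CC

#999933, #B3B366, #CCCC99, #E6E6CC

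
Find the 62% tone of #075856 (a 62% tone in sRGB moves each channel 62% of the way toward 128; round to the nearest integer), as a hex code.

#075856 is rgb(7, 88, 86).
A 62% tone moves each channel 62% toward 128:
  R: 7 + 75.02 = 82.02 → 82
  G: 88 + 24.8 = 112.8 → 113
  B: 86 + 0.62×(128−86) = 86 + 26.04 = 112.04 → 112
rgb(82, 113, 112) = #527170.

#527170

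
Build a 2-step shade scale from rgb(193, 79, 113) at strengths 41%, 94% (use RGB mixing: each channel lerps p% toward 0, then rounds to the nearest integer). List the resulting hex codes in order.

41%: (193 − 79.13 = 113.87→114, 79 − 32.39 = 46.61→47, 113 − 46.33 = 66.67→67) → #722f43
94%: (193 − 181.42 = 11.58→12, 79 − 74.26 = 4.74→5, 113 − 106.22 = 6.78→7) → #0c0507

#722f43, #0c0507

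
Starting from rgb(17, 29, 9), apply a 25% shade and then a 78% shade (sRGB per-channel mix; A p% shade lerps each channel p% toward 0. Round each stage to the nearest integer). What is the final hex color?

#030502

Per channel, c → c + 0.25(0 − c):
  R: 17 + 0.25×(0−17) = 17 − 4.25 = 12.75 → 13
  G: 29 − 7.25 = 21.75 → 22
  B: 9 + 0.25×(0−9) = 9 − 2.25 = 6.75 → 7
After the shade: rgb(13, 22, 7) = #0D1607.
Lerp each channel 78% toward 0:
  R: 13 + 0.78×(0−13) = 13 − 10.14 = 2.86 → 3
  G: 22 + 0.78×(0−22) = 22 − 17.16 = 4.84 → 5
  B: 7 − 5.46 = 1.54 → 2
rgb(3, 5, 2) = #030502.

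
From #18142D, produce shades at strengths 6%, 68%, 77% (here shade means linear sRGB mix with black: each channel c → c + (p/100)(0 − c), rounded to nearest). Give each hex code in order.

#18142D is rgb(24, 20, 45).
6%: (24 − 1.44 = 22.56→23, 20 − 1.2 = 18.8→19, 45 − 2.7 = 42.3→42) → #17132A
68%: (24 − 16.32 = 7.68→8, 20 − 13.6 = 6.4→6, 45 − 30.6 = 14.4→14) → #08060E
77%: (24 − 18.48 = 5.52→6, 20 − 15.4 = 4.6→5, 45 − 34.65 = 10.35→10) → #06050A

#17132A, #08060E, #06050A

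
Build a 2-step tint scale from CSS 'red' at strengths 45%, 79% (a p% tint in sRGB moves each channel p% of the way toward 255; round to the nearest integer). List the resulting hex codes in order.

#FF7373, #FFC9C9

CSS red is rgb(255, 0, 0).
45%: (255→255, 0 + 114.75 = 114.75→115, 0 + 114.75 = 114.75→115) → #FF7373
79%: (255→255, 0 + 201.45 = 201.45→201, 0 + 201.45 = 201.45→201) → #FFC9C9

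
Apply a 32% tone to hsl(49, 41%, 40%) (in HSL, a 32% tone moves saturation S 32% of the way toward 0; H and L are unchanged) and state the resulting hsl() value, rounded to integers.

hsl(49, 28%, 40%)

S moves 32% from 41 toward 0: 41 − 13.12 = 27.88 → 28.
H and L are unchanged.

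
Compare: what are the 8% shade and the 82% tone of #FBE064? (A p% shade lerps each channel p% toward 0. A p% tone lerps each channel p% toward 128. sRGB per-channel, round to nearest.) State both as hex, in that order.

#FBE064 is rgb(251, 224, 100).
8% shade:
  R: 251 + 0.08×(0−251) = 251 − 20.08 = 230.92 → 231
  G: 224 + 0.08×(0−224) = 224 − 17.92 = 206.08 → 206
  B: 100 − 8 = 92 → 92
  → #E7CE5C
82% tone:
  R: 251 − 100.86 = 150.14 → 150
  G: 224 − 78.72 = 145.28 → 145
  B: 100 + 0.82×(128−100) = 100 + 22.96 = 122.96 → 123
  → #96917B

#E7CE5C, #96917B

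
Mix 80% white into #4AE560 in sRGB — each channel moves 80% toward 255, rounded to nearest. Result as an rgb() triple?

#4AE560 is rgb(74, 229, 96).
An 80% tint moves each channel 80% toward 255:
  R: 74 + 0.8×(255−74) = 74 + 144.8 = 218.8 → 219
  G: 229 + 0.8×(255−229) = 229 + 20.8 = 249.8 → 250
  B: 96 + 127.2 = 223.2 → 223

rgb(219, 250, 223)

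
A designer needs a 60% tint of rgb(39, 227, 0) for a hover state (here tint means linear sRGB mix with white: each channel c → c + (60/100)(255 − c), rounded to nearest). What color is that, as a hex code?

Per channel, c → c + 0.6(255 − c):
  R: 39 + 0.6×(255−39) = 39 + 129.6 = 168.6 → 169
  G: 227 + 0.6×(255−227) = 227 + 16.8 = 243.8 → 244
  B: 0 + 0.6×(255−0) = 0 + 153 = 153 → 153
rgb(169, 244, 153) = #a9f499.

#a9f499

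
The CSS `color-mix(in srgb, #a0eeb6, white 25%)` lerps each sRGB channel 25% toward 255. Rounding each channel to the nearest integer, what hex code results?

#b8f2c8

#a0eeb6 is rgb(160, 238, 182).
A 25% tint moves each channel 25% toward 255:
  R: 160 + 23.75 = 183.75 → 184
  G: 238 + 0.25×(255−238) = 238 + 4.25 = 242.25 → 242
  B: 182 + 18.25 = 200.25 → 200
rgb(184, 242, 200) = #b8f2c8.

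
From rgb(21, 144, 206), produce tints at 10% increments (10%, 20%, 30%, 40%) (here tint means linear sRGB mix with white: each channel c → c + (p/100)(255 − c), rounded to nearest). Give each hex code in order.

#2C9BD3, #44A6D8, #5BB1DD, #73BCE2

10%: (21 + 23.4 = 44.4→44, 144 + 11.1 = 155.1→155, 206 + 4.9 = 210.9→211) → #2C9BD3
20%: (21 + 46.8 = 67.8→68, 144 + 22.2 = 166.2→166, 206 + 9.8 = 215.8→216) → #44A6D8
30%: (21 + 70.2 = 91.2→91, 144 + 33.3 = 177.3→177, 206 + 14.7 = 220.7→221) → #5BB1DD
40%: (21 + 93.6 = 114.6→115, 144 + 44.4 = 188.4→188, 206 + 19.6 = 225.6→226) → #73BCE2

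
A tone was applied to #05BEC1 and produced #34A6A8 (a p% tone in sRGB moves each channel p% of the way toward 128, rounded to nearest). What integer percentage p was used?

38%

#05BEC1 is rgb(5, 190, 193); #34A6A8 is rgb(52, 166, 168).
On the R channel (widest range): 52 ≈ 5 + (p/100)(128 − 5), so p ≈ 100×(52 − 5)/(128 − 5) = 4700/123 = 38.21.
p = 38 reproduces all three channels after rounding.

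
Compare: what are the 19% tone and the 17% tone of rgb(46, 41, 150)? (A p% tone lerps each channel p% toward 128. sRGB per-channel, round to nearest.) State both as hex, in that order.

#3E3A92, #3C3892

19% tone:
  R: 46 + 15.58 = 61.58 → 62
  G: 41 + 16.53 = 57.53 → 58
  B: 150 + 0.19×(128−150) = 150 − 4.18 = 145.82 → 146
  → #3E3A92
17% tone:
  R: 46 + 0.17×(128−46) = 46 + 13.94 = 59.94 → 60
  G: 41 + 0.17×(128−41) = 41 + 14.79 = 55.79 → 56
  B: 150 + 0.17×(128−150) = 150 − 3.74 = 146.26 → 146
  → #3C3892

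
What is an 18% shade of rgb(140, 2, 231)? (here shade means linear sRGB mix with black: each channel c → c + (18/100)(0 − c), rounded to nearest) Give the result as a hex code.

Per channel, c → c + 0.18(0 − c):
  R: 140 − 25.2 = 114.8 → 115
  G: 2 + 0.18×(0−2) = 2 − 0.36 = 1.64 → 2
  B: 231 + 0.18×(0−231) = 231 − 41.58 = 189.42 → 189
rgb(115, 2, 189) = #7302BD.

#7302BD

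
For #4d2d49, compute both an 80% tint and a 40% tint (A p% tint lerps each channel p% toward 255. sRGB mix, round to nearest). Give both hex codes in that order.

#4d2d49 is rgb(77, 45, 73).
80% tint:
  R: 77 + 0.8×(255−77) = 77 + 142.4 = 219.4 → 219
  G: 45 + 0.8×(255−45) = 45 + 168 = 213 → 213
  B: 73 + 145.6 = 218.6 → 219
  → #dbd5db
40% tint:
  R: 77 + 0.4×(255−77) = 77 + 71.2 = 148.2 → 148
  G: 45 + 84 = 129 → 129
  B: 73 + 0.4×(255−73) = 73 + 72.8 = 145.8 → 146
  → #948192

#dbd5db, #948192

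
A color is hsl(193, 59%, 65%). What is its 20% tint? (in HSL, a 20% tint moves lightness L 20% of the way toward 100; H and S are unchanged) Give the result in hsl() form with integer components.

hsl(193, 59%, 72%)

L moves 20% from 65 toward 100: 65 + 7 = 72 → 72.
H and S are unchanged.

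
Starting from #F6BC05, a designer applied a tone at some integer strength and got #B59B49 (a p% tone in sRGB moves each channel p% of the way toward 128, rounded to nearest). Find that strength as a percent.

55%

#F6BC05 is rgb(246, 188, 5); #B59B49 is rgb(181, 155, 73).
On the B channel (widest range): 73 ≈ 5 + (p/100)(128 − 5), so p ≈ 100×(73 − 5)/(128 − 5) = 6800/123 = 55.28.
p = 55 reproduces all three channels after rounding.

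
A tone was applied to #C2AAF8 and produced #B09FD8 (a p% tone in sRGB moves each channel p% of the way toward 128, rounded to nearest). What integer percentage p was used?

#C2AAF8 is rgb(194, 170, 248); #B09FD8 is rgb(176, 159, 216).
On the B channel (widest range): 216 ≈ 248 + (p/100)(128 − 248), so p ≈ 100×(216 − 248)/(128 − 248) = -3200/-120 = 26.67.
p = 27 reproduces all three channels after rounding.

27%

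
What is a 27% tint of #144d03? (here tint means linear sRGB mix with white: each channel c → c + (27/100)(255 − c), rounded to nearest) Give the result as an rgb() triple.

#144d03 is rgb(20, 77, 3).
A 27% tint moves each channel 27% toward 255:
  R: 20 + 0.27×(255−20) = 20 + 63.45 = 83.45 → 83
  G: 77 + 0.27×(255−77) = 77 + 48.06 = 125.06 → 125
  B: 3 + 0.27×(255−3) = 3 + 68.04 = 71.04 → 71

rgb(83, 125, 71)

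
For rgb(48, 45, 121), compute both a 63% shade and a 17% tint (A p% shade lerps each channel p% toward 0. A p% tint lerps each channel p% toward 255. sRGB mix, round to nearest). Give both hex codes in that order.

#12112D, #535190

63% shade:
  R: 48 − 30.24 = 17.76 → 18
  G: 45 + 0.63×(0−45) = 45 − 28.35 = 16.65 → 17
  B: 121 + 0.63×(0−121) = 121 − 76.23 = 44.77 → 45
  → #12112D
17% tint:
  R: 48 + 35.19 = 83.19 → 83
  G: 45 + 0.17×(255−45) = 45 + 35.7 = 80.7 → 81
  B: 121 + 0.17×(255−121) = 121 + 22.78 = 143.78 → 144
  → #535190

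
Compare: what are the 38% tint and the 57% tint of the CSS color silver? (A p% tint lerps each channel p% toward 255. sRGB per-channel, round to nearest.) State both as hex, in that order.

#D8D8D8, #E4E4E4

CSS silver is rgb(192, 192, 192).
38% tint:
  R: 192 + 0.38×(255−192) = 192 + 23.94 = 215.94 → 216
  G: 192 + 0.38×(255−192) = 192 + 23.94 = 215.94 → 216
  B: 192 + 0.38×(255−192) = 192 + 23.94 = 215.94 → 216
  → #D8D8D8
57% tint:
  R: 192 + 0.57×(255−192) = 192 + 35.91 = 227.91 → 228
  G: 192 + 35.91 = 227.91 → 228
  B: 192 + 0.57×(255−192) = 192 + 35.91 = 227.91 → 228
  → #E4E4E4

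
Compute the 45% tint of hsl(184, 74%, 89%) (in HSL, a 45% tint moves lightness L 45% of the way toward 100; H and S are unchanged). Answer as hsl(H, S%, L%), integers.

L moves 45% from 89 toward 100: 89 + 4.95 = 93.95 → 94.
H and S are unchanged.

hsl(184, 74%, 94%)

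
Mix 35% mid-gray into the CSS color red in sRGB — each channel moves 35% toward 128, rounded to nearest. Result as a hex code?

#D32D2D

CSS red is rgb(255, 0, 0).
A 35% tone moves each channel 35% toward 128:
  R: 255 + 0.35×(128−255) = 255 − 44.45 = 210.55 → 211
  G: 0 + 0.35×(128−0) = 0 + 44.8 = 44.8 → 45
  B: 0 + 44.8 = 44.8 → 45
rgb(211, 45, 45) = #D32D2D.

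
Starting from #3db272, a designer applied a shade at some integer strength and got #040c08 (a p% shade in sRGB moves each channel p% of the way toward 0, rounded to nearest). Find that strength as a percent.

93%

#3db272 is rgb(61, 178, 114); #040c08 is rgb(4, 12, 8).
On the G channel (widest range): 12 ≈ 178 + (p/100)(0 − 178), so p ≈ 100×(12 − 178)/(0 − 178) = -16600/-178 = 93.26.
p = 93 reproduces all three channels after rounding.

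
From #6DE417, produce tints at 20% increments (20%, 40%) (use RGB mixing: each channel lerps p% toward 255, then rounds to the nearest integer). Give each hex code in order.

#8AE945, #A7EF74

#6DE417 is rgb(109, 228, 23).
20%: (109 + 29.2 = 138.2→138, 228 + 5.4 = 233.4→233, 23 + 46.4 = 69.4→69) → #8AE945
40%: (109 + 58.4 = 167.4→167, 228 + 10.8 = 238.8→239, 23 + 92.8 = 115.8→116) → #A7EF74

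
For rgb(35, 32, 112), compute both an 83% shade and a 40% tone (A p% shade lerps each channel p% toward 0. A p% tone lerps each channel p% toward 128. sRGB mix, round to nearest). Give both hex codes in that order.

#060513, #484676

83% shade:
  R: 35 − 29.05 = 5.95 → 6
  G: 32 + 0.83×(0−32) = 32 − 26.56 = 5.44 → 5
  B: 112 − 92.96 = 19.04 → 19
  → #060513
40% tone:
  R: 35 + 0.4×(128−35) = 35 + 37.2 = 72.2 → 72
  G: 32 + 0.4×(128−32) = 32 + 38.4 = 70.4 → 70
  B: 112 + 0.4×(128−112) = 112 + 6.4 = 118.4 → 118
  → #484676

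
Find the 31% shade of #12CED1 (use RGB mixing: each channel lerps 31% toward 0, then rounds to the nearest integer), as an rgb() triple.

#12CED1 is rgb(18, 206, 209).
Per channel, c → c + 0.31(0 − c):
  R: 18 + 0.31×(0−18) = 18 − 5.58 = 12.42 → 12
  G: 206 − 63.86 = 142.14 → 142
  B: 209 − 64.79 = 144.21 → 144

rgb(12, 142, 144)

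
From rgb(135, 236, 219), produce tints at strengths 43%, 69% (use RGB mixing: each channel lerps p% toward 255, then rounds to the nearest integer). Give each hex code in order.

#BBF4EA, #DAF9F4

43%: (135 + 51.6 = 186.6→187, 236 + 8.17 = 244.17→244, 219 + 15.48 = 234.48→234) → #BBF4EA
69%: (135 + 82.8 = 217.8→218, 236 + 13.11 = 249.11→249, 219 + 24.84 = 243.84→244) → #DAF9F4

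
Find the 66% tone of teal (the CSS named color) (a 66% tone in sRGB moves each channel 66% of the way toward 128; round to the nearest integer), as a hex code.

CSS teal is rgb(0, 128, 128).
Per channel, c → c + 0.66(128 − c):
  R: 0 + 0.66×(128−0) = 0 + 84.48 = 84.48 → 84
  G: 128 + 0.66×(128−128) = 128 + 0 = 128 → 128
  B: 128 + 0.66×(128−128) = 128 + 0 = 128 → 128
rgb(84, 128, 128) = #548080.

#548080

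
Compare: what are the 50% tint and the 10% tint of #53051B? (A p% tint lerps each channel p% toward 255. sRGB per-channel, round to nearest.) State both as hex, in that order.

#53051B is rgb(83, 5, 27).
50% tint:
  R: 83 + 0.5×(255−83) = 83 + 86 = 169 → 169
  G: 5 + 0.5×(255−5) = 5 + 125 = 130 → 130
  B: 27 + 0.5×(255−27) = 27 + 114 = 141 → 141
  → #A9828D
10% tint:
  R: 83 + 17.2 = 100.2 → 100
  G: 5 + 25 = 30 → 30
  B: 27 + 0.1×(255−27) = 27 + 22.8 = 49.8 → 50
  → #641E32

#A9828D, #641E32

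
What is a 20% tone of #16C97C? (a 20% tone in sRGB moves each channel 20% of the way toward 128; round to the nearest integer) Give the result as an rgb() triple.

#16C97C is rgb(22, 201, 124).
Per channel, c → c + 0.2(128 − c):
  R: 22 + 0.2×(128−22) = 22 + 21.2 = 43.2 → 43
  G: 201 + 0.2×(128−201) = 201 − 14.6 = 186.4 → 186
  B: 124 + 0.8 = 124.8 → 125

rgb(43, 186, 125)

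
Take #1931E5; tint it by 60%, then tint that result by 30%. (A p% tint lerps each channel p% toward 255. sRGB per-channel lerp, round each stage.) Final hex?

#BFC6F8

#1931E5 is rgb(25, 49, 229).
A 60% tint moves each channel 60% toward 255:
  R: 25 + 0.6×(255−25) = 25 + 138 = 163 → 163
  G: 49 + 0.6×(255−49) = 49 + 123.6 = 172.6 → 173
  B: 229 + 0.6×(255−229) = 229 + 15.6 = 244.6 → 245
After the tint: rgb(163, 173, 245) = #A3ADF5.
A 30% tint moves each channel 30% toward 255:
  R: 163 + 0.3×(255−163) = 163 + 27.6 = 190.6 → 191
  G: 173 + 0.3×(255−173) = 173 + 24.6 = 197.6 → 198
  B: 245 + 0.3×(255−245) = 245 + 3 = 248 → 248
rgb(191, 198, 248) = #BFC6F8.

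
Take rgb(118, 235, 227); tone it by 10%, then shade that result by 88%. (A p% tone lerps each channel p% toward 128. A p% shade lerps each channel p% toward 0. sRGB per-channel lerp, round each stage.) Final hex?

Per channel, c → c + 0.1(128 − c):
  R: 118 + 1 = 119 → 119
  G: 235 + 0.1×(128−235) = 235 − 10.7 = 224.3 → 224
  B: 227 − 9.9 = 217.1 → 217
After the tone: rgb(119, 224, 217) = #77E0D9.
Per channel, c → c + 0.88(0 − c):
  R: 119 − 104.72 = 14.28 → 14
  G: 224 + 0.88×(0−224) = 224 − 197.12 = 26.88 → 27
  B: 217 − 190.96 = 26.04 → 26
rgb(14, 27, 26) = #0E1B1A.

#0E1B1A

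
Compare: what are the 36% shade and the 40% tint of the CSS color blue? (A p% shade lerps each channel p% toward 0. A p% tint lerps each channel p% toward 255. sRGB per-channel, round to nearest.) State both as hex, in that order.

CSS blue is rgb(0, 0, 255).
36% shade:
  R: 0 + 0.36×(0−0) = 0 + 0 = 0 → 0
  G: 0 + 0.36×(0−0) = 0 + 0 = 0 → 0
  B: 255 + 0.36×(0−255) = 255 − 91.8 = 163.2 → 163
  → #0000a3
40% tint:
  R: 0 + 0.4×(255−0) = 0 + 102 = 102 → 102
  G: 0 + 0.4×(255−0) = 0 + 102 = 102 → 102
  B: 255 + 0.4×(255−255) = 255 + 0 = 255 → 255
  → #6666ff

#0000a3, #6666ff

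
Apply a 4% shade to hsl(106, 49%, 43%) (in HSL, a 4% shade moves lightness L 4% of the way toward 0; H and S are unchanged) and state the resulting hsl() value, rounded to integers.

L moves 4% from 43 toward 0: 43 − 1.72 = 41.28 → 41.
H and S are unchanged.

hsl(106, 49%, 41%)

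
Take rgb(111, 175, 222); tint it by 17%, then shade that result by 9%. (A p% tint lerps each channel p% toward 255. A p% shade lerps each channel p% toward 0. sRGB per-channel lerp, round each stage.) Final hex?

Lerp each channel 17% toward 255:
  R: 111 + 24.48 = 135.48 → 135
  G: 175 + 13.6 = 188.6 → 189
  B: 222 + 0.17×(255−222) = 222 + 5.61 = 227.61 → 228
After the tint: rgb(135, 189, 228) = #87bde4.
Per channel, c → c + 0.09(0 − c):
  R: 135 + 0.09×(0−135) = 135 − 12.15 = 122.85 → 123
  G: 189 + 0.09×(0−189) = 189 − 17.01 = 171.99 → 172
  B: 228 − 20.52 = 207.48 → 207
rgb(123, 172, 207) = #7baccf.

#7baccf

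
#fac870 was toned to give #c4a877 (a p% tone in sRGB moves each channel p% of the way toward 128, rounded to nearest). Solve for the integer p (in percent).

#fac870 is rgb(250, 200, 112); #c4a877 is rgb(196, 168, 119).
On the R channel (widest range): 196 ≈ 250 + (p/100)(128 − 250), so p ≈ 100×(196 − 250)/(128 − 250) = -5400/-122 = 44.26.
p = 44 reproduces all three channels after rounding.

44%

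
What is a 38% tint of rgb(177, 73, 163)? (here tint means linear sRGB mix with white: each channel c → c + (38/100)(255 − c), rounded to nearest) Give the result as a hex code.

Per channel, c → c + 0.38(255 − c):
  R: 177 + 29.64 = 206.64 → 207
  G: 73 + 0.38×(255−73) = 73 + 69.16 = 142.16 → 142
  B: 163 + 34.96 = 197.96 → 198
rgb(207, 142, 198) = #cf8ec6.

#cf8ec6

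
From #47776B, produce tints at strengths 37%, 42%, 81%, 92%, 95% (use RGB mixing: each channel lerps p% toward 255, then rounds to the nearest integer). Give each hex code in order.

#47776B is rgb(71, 119, 107).
37%: (71 + 68.08 = 139.08→139, 119 + 50.32 = 169.32→169, 107 + 54.76 = 161.76→162) → #8BA9A2
42%: (71 + 77.28 = 148.28→148, 119 + 57.12 = 176.12→176, 107 + 62.16 = 169.16→169) → #94B0A9
81%: (71 + 149.04 = 220.04→220, 119 + 110.16 = 229.16→229, 107 + 119.88 = 226.88→227) → #DCE5E3
92%: (71 + 169.28 = 240.28→240, 119 + 125.12 = 244.12→244, 107 + 136.16 = 243.16→243) → #F0F4F3
95%: (71 + 174.8 = 245.8→246, 119 + 129.2 = 248.2→248, 107 + 140.6 = 247.6→248) → #F6F8F8

#8BA9A2, #94B0A9, #DCE5E3, #F0F4F3, #F6F8F8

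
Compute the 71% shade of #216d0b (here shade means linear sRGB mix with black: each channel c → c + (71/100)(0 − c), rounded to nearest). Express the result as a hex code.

#216d0b is rgb(33, 109, 11).
A 71% shade moves each channel 71% toward 0:
  R: 33 − 23.43 = 9.57 → 10
  G: 109 + 0.71×(0−109) = 109 − 77.39 = 31.61 → 32
  B: 11 − 7.81 = 3.19 → 3
rgb(10, 32, 3) = #0a2003.

#0a2003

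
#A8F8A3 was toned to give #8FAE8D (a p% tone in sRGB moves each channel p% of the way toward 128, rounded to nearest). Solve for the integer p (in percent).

62%

#A8F8A3 is rgb(168, 248, 163); #8FAE8D is rgb(143, 174, 141).
On the G channel (widest range): 174 ≈ 248 + (p/100)(128 − 248), so p ≈ 100×(174 − 248)/(128 − 248) = -7400/-120 = 61.67.
p = 62 reproduces all three channels after rounding.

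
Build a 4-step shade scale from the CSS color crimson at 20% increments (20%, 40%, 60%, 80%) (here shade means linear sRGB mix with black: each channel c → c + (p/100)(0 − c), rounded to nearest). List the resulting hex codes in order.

CSS crimson is rgb(220, 20, 60).
20%: (220 − 44 = 176→176, 20 − 4 = 16→16, 60 − 12 = 48→48) → #B01030
40%: (220 − 88 = 132→132, 20 − 8 = 12→12, 60 − 24 = 36→36) → #840C24
60%: (220 − 132 = 88→88, 20 − 12 = 8→8, 60 − 36 = 24→24) → #580818
80%: (220 − 176 = 44→44, 20 − 16 = 4→4, 60 − 48 = 12→12) → #2C040C

#B01030, #840C24, #580818, #2C040C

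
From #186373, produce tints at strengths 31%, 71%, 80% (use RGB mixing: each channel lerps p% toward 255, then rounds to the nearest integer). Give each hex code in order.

#60939e, #bcd2d6, #d1e0e3

#186373 is rgb(24, 99, 115).
31%: (24 + 71.61 = 95.61→96, 99 + 48.36 = 147.36→147, 115 + 43.4 = 158.4→158) → #60939e
71%: (24 + 164.01 = 188.01→188, 99 + 110.76 = 209.76→210, 115 + 99.4 = 214.4→214) → #bcd2d6
80%: (24 + 184.8 = 208.8→209, 99 + 124.8 = 223.8→224, 115 + 112 = 227→227) → #d1e0e3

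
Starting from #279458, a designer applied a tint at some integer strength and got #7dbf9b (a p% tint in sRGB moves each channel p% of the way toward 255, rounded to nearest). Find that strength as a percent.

#279458 is rgb(39, 148, 88); #7dbf9b is rgb(125, 191, 155).
On the R channel (widest range): 125 ≈ 39 + (p/100)(255 − 39), so p ≈ 100×(125 − 39)/(255 − 39) = 8600/216 = 39.81.
p = 40 reproduces all three channels after rounding.

40%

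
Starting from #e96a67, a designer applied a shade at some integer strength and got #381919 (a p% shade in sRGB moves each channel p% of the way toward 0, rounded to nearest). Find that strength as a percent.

76%

#e96a67 is rgb(233, 106, 103); #381919 is rgb(56, 25, 25).
On the R channel (widest range): 56 ≈ 233 + (p/100)(0 − 233), so p ≈ 100×(56 − 233)/(0 − 233) = -17700/-233 = 75.97.
p = 76 reproduces all three channels after rounding.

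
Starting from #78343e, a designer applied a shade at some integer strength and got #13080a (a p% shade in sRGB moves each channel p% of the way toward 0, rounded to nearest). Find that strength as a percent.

84%

#78343e is rgb(120, 52, 62); #13080a is rgb(19, 8, 10).
On the R channel (widest range): 19 ≈ 120 + (p/100)(0 − 120), so p ≈ 100×(19 − 120)/(0 − 120) = -10100/-120 = 84.17.
p = 84 reproduces all three channels after rounding.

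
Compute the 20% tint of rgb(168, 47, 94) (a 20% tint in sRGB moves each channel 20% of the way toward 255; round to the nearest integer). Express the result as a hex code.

#b9597e

A 20% tint moves each channel 20% toward 255:
  R: 168 + 17.4 = 185.4 → 185
  G: 47 + 41.6 = 88.6 → 89
  B: 94 + 0.2×(255−94) = 94 + 32.2 = 126.2 → 126
rgb(185, 89, 126) = #b9597e.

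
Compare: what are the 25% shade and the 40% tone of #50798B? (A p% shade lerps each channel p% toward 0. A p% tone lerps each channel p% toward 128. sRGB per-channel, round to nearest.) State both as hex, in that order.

#50798B is rgb(80, 121, 139).
25% shade:
  R: 80 + 0.25×(0−80) = 80 − 20 = 60 → 60
  G: 121 − 30.25 = 90.75 → 91
  B: 139 − 34.75 = 104.25 → 104
  → #3C5B68
40% tone:
  R: 80 + 0.4×(128−80) = 80 + 19.2 = 99.2 → 99
  G: 121 + 2.8 = 123.8 → 124
  B: 139 + 0.4×(128−139) = 139 − 4.4 = 134.6 → 135
  → #637C87

#3C5B68, #637C87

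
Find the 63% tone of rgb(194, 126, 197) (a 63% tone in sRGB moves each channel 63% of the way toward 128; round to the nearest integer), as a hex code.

Per channel, c → c + 0.63(128 − c):
  R: 194 − 41.58 = 152.42 → 152
  G: 126 + 0.63×(128−126) = 126 + 1.26 = 127.26 → 127
  B: 197 + 0.63×(128−197) = 197 − 43.47 = 153.53 → 154
rgb(152, 127, 154) = #987F9A.

#987F9A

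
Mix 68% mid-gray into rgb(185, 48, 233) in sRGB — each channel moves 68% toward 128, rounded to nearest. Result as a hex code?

A 68% tone moves each channel 68% toward 128:
  R: 185 + 0.68×(128−185) = 185 − 38.76 = 146.24 → 146
  G: 48 + 0.68×(128−48) = 48 + 54.4 = 102.4 → 102
  B: 233 − 71.4 = 161.6 → 162
rgb(146, 102, 162) = #9266a2.

#9266a2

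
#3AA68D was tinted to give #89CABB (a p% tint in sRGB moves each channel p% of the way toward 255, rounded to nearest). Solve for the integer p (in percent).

40%

#3AA68D is rgb(58, 166, 141); #89CABB is rgb(137, 202, 187).
On the R channel (widest range): 137 ≈ 58 + (p/100)(255 − 58), so p ≈ 100×(137 − 58)/(255 − 58) = 7900/197 = 40.10.
p = 40 reproduces all three channels after rounding.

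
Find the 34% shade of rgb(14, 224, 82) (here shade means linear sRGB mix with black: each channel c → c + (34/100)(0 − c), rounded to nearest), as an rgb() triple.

rgb(9, 148, 54)

A 34% shade moves each channel 34% toward 0:
  R: 14 − 4.76 = 9.24 → 9
  G: 224 + 0.34×(0−224) = 224 − 76.16 = 147.84 → 148
  B: 82 + 0.34×(0−82) = 82 − 27.88 = 54.12 → 54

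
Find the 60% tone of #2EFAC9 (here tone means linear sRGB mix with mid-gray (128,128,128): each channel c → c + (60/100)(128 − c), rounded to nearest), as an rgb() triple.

rgb(95, 177, 157)

#2EFAC9 is rgb(46, 250, 201).
Per channel, c → c + 0.6(128 − c):
  R: 46 + 0.6×(128−46) = 46 + 49.2 = 95.2 → 95
  G: 250 + 0.6×(128−250) = 250 − 73.2 = 176.8 → 177
  B: 201 + 0.6×(128−201) = 201 − 43.8 = 157.2 → 157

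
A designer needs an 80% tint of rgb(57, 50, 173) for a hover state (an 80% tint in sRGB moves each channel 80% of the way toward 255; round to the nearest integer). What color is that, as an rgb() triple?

An 80% tint moves each channel 80% toward 255:
  R: 57 + 158.4 = 215.4 → 215
  G: 50 + 0.8×(255−50) = 50 + 164 = 214 → 214
  B: 173 + 65.6 = 238.6 → 239

rgb(215, 214, 239)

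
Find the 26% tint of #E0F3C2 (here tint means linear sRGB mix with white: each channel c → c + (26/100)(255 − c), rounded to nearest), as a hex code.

#E8F6D2

#E0F3C2 is rgb(224, 243, 194).
Per channel, c → c + 0.26(255 − c):
  R: 224 + 0.26×(255−224) = 224 + 8.06 = 232.06 → 232
  G: 243 + 0.26×(255−243) = 243 + 3.12 = 246.12 → 246
  B: 194 + 0.26×(255−194) = 194 + 15.86 = 209.86 → 210
rgb(232, 246, 210) = #E8F6D2.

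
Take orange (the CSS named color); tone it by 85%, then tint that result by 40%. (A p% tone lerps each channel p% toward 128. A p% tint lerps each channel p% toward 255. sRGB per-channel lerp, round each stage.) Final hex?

CSS orange is rgb(255, 165, 0).
Lerp each channel 85% toward 128:
  R: 255 + 0.85×(128−255) = 255 − 107.95 = 147.05 → 147
  G: 165 − 31.45 = 133.55 → 134
  B: 0 + 0.85×(128−0) = 0 + 108.8 = 108.8 → 109
After the tone: rgb(147, 134, 109) = #93866d.
Lerp each channel 40% toward 255:
  R: 147 + 0.4×(255−147) = 147 + 43.2 = 190.2 → 190
  G: 134 + 48.4 = 182.4 → 182
  B: 109 + 58.4 = 167.4 → 167
rgb(190, 182, 167) = #beb6a7.

#beb6a7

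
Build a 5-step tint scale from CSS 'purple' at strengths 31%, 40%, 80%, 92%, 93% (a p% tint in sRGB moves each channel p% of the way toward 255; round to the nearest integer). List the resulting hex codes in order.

#A74FA7, #B366B3, #E6CCE6, #F5EBF5, #F6EDF6

CSS purple is rgb(128, 0, 128).
31%: (128 + 39.37 = 167.37→167, 0 + 79.05 = 79.05→79, 128 + 39.37 = 167.37→167) → #A74FA7
40%: (128 + 50.8 = 178.8→179, 0 + 102 = 102→102, 128 + 50.8 = 178.8→179) → #B366B3
80%: (128 + 101.6 = 229.6→230, 0 + 204 = 204→204, 128 + 101.6 = 229.6→230) → #E6CCE6
92%: (128 + 116.84 = 244.84→245, 0 + 234.6 = 234.6→235, 128 + 116.84 = 244.84→245) → #F5EBF5
93%: (128 + 118.11 = 246.11→246, 0 + 237.15 = 237.15→237, 128 + 118.11 = 246.11→246) → #F6EDF6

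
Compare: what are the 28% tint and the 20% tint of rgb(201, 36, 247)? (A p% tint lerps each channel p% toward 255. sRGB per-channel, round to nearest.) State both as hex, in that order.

28% tint:
  R: 201 + 15.12 = 216.12 → 216
  G: 36 + 0.28×(255−36) = 36 + 61.32 = 97.32 → 97
  B: 247 + 0.28×(255−247) = 247 + 2.24 = 249.24 → 249
  → #D861F9
20% tint:
  R: 201 + 10.8 = 211.8 → 212
  G: 36 + 43.8 = 79.8 → 80
  B: 247 + 0.2×(255−247) = 247 + 1.6 = 248.6 → 249
  → #D450F9

#D861F9, #D450F9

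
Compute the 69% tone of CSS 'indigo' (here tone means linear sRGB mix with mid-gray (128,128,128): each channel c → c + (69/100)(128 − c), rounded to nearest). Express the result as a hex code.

CSS indigo is rgb(75, 0, 130).
A 69% tone moves each channel 69% toward 128:
  R: 75 + 0.69×(128−75) = 75 + 36.57 = 111.57 → 112
  G: 0 + 0.69×(128−0) = 0 + 88.32 = 88.32 → 88
  B: 130 + 0.69×(128−130) = 130 − 1.38 = 128.62 → 129
rgb(112, 88, 129) = #705881.

#705881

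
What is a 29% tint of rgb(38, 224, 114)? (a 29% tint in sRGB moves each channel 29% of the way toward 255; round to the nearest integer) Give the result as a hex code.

#65E99B

Per channel, c → c + 0.29(255 − c):
  R: 38 + 0.29×(255−38) = 38 + 62.93 = 100.93 → 101
  G: 224 + 8.99 = 232.99 → 233
  B: 114 + 0.29×(255−114) = 114 + 40.89 = 154.89 → 155
rgb(101, 233, 155) = #65E99B.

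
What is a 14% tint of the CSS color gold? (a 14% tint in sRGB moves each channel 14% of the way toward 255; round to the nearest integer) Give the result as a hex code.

#FFDD24

CSS gold is rgb(255, 215, 0).
A 14% tint moves each channel 14% toward 255:
  R: 255 + 0.14×(255−255) = 255 + 0 = 255 → 255
  G: 215 + 0.14×(255−215) = 215 + 5.6 = 220.6 → 221
  B: 0 + 0.14×(255−0) = 0 + 35.7 = 35.7 → 36
rgb(255, 221, 36) = #FFDD24.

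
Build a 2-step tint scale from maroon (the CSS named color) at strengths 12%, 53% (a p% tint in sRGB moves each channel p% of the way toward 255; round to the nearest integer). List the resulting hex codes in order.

#8f1f1f, #c38787

CSS maroon is rgb(128, 0, 0).
12%: (128 + 15.24 = 143.24→143, 0 + 30.6 = 30.6→31, 0 + 30.6 = 30.6→31) → #8f1f1f
53%: (128 + 67.31 = 195.31→195, 0 + 135.15 = 135.15→135, 0 + 135.15 = 135.15→135) → #c38787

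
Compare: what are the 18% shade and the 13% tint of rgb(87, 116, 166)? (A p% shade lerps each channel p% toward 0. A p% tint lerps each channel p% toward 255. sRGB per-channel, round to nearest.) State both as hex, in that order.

#475F88, #6D86B2

18% shade:
  R: 87 + 0.18×(0−87) = 87 − 15.66 = 71.34 → 71
  G: 116 + 0.18×(0−116) = 116 − 20.88 = 95.12 → 95
  B: 166 + 0.18×(0−166) = 166 − 29.88 = 136.12 → 136
  → #475F88
13% tint:
  R: 87 + 0.13×(255−87) = 87 + 21.84 = 108.84 → 109
  G: 116 + 18.07 = 134.07 → 134
  B: 166 + 11.57 = 177.57 → 178
  → #6D86B2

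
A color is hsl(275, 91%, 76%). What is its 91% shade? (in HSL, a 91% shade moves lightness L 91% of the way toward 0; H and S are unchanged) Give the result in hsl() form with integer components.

hsl(275, 91%, 7%)

L moves 91% from 76 toward 0: 76 − 69.16 = 6.84 → 7.
H and S are unchanged.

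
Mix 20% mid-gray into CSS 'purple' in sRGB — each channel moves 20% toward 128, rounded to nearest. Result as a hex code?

CSS purple is rgb(128, 0, 128).
Per channel, c → c + 0.2(128 − c):
  R: 128 + 0 = 128 → 128
  G: 0 + 25.6 = 25.6 → 26
  B: 128 + 0.2×(128−128) = 128 + 0 = 128 → 128
rgb(128, 26, 128) = #801A80.

#801A80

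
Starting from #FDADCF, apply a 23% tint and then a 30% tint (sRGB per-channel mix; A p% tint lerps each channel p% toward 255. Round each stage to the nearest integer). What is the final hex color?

#FED3E5

#FDADCF is rgb(253, 173, 207).
Lerp each channel 23% toward 255:
  R: 253 + 0.23×(255−253) = 253 + 0.46 = 253.46 → 253
  G: 173 + 18.86 = 191.86 → 192
  B: 207 + 0.23×(255−207) = 207 + 11.04 = 218.04 → 218
After the tint: rgb(253, 192, 218) = #FDC0DA.
Per channel, c → c + 0.3(255 − c):
  R: 253 + 0.3×(255−253) = 253 + 0.6 = 253.6 → 254
  G: 192 + 0.3×(255−192) = 192 + 18.9 = 210.9 → 211
  B: 218 + 0.3×(255−218) = 218 + 11.1 = 229.1 → 229
rgb(254, 211, 229) = #FED3E5.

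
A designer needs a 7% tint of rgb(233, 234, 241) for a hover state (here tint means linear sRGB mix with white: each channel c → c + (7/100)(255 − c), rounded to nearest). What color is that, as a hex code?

A 7% tint moves each channel 7% toward 255:
  R: 233 + 0.07×(255−233) = 233 + 1.54 = 234.54 → 235
  G: 234 + 0.07×(255−234) = 234 + 1.47 = 235.47 → 235
  B: 241 + 0.07×(255−241) = 241 + 0.98 = 241.98 → 242
rgb(235, 235, 242) = #ebebf2.

#ebebf2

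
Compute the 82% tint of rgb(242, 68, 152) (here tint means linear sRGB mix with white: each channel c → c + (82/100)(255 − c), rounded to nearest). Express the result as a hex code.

An 82% tint moves each channel 82% toward 255:
  R: 242 + 0.82×(255−242) = 242 + 10.66 = 252.66 → 253
  G: 68 + 153.34 = 221.34 → 221
  B: 152 + 0.82×(255−152) = 152 + 84.46 = 236.46 → 236
rgb(253, 221, 236) = #FDDDEC.

#FDDDEC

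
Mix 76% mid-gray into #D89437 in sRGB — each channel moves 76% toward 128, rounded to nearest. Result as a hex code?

#D89437 is rgb(216, 148, 55).
Lerp each channel 76% toward 128:
  R: 216 + 0.76×(128−216) = 216 − 66.88 = 149.12 → 149
  G: 148 + 0.76×(128−148) = 148 − 15.2 = 132.8 → 133
  B: 55 + 55.48 = 110.48 → 110
rgb(149, 133, 110) = #95856E.

#95856E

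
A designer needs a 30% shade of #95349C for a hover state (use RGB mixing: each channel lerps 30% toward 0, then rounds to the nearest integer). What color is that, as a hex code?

#95349C is rgb(149, 52, 156).
Lerp each channel 30% toward 0:
  R: 149 + 0.3×(0−149) = 149 − 44.7 = 104.3 → 104
  G: 52 + 0.3×(0−52) = 52 − 15.6 = 36.4 → 36
  B: 156 + 0.3×(0−156) = 156 − 46.8 = 109.2 → 109
rgb(104, 36, 109) = #68246D.

#68246D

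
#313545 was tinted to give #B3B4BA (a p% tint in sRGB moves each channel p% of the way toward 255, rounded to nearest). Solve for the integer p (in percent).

63%

#313545 is rgb(49, 53, 69); #B3B4BA is rgb(179, 180, 186).
On the R channel (widest range): 179 ≈ 49 + (p/100)(255 − 49), so p ≈ 100×(179 − 49)/(255 − 49) = 13000/206 = 63.11.
p = 63 reproduces all three channels after rounding.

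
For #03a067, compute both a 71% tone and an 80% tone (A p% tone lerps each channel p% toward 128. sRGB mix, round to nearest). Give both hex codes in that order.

#5c8979, #67867b

#03a067 is rgb(3, 160, 103).
71% tone:
  R: 3 + 0.71×(128−3) = 3 + 88.75 = 91.75 → 92
  G: 160 − 22.72 = 137.28 → 137
  B: 103 + 0.71×(128−103) = 103 + 17.75 = 120.75 → 121
  → #5c8979
80% tone:
  R: 3 + 0.8×(128−3) = 3 + 100 = 103 → 103
  G: 160 + 0.8×(128−160) = 160 − 25.6 = 134.4 → 134
  B: 103 + 0.8×(128−103) = 103 + 20 = 123 → 123
  → #67867b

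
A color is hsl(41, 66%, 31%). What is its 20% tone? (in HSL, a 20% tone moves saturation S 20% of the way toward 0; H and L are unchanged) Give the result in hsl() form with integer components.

S moves 20% from 66 toward 0: 66 − 13.2 = 52.8 → 53.
H and L are unchanged.

hsl(41, 53%, 31%)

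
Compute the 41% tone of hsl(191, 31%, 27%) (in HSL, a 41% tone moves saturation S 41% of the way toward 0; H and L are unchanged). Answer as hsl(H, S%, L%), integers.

hsl(191, 18%, 27%)

S moves 41% from 31 toward 0: 31 − 12.71 = 18.29 → 18.
H and L are unchanged.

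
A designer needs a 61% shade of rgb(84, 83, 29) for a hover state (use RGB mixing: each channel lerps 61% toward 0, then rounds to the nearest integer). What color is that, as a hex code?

#21200b

Lerp each channel 61% toward 0:
  R: 84 − 51.24 = 32.76 → 33
  G: 83 − 50.63 = 32.37 → 32
  B: 29 + 0.61×(0−29) = 29 − 17.69 = 11.31 → 11
rgb(33, 32, 11) = #21200b.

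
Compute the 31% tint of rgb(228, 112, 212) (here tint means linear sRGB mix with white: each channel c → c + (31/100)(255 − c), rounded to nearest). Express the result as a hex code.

#EC9CE1

Per channel, c → c + 0.31(255 − c):
  R: 228 + 8.37 = 236.37 → 236
  G: 112 + 0.31×(255−112) = 112 + 44.33 = 156.33 → 156
  B: 212 + 13.33 = 225.33 → 225
rgb(236, 156, 225) = #EC9CE1.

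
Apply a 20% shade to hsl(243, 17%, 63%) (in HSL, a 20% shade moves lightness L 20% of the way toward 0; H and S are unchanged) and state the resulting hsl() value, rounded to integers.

hsl(243, 17%, 50%)

L moves 20% from 63 toward 0: 63 − 12.6 = 50.4 → 50.
H and S are unchanged.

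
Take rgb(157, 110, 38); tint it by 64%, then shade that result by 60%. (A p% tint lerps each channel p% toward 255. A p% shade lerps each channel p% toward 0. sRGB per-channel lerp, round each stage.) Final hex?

Per channel, c → c + 0.64(255 − c):
  R: 157 + 0.64×(255−157) = 157 + 62.72 = 219.72 → 220
  G: 110 + 92.8 = 202.8 → 203
  B: 38 + 138.88 = 176.88 → 177
After the tint: rgb(220, 203, 177) = #DCCBB1.
Per channel, c → c + 0.6(0 − c):
  R: 220 − 132 = 88 → 88
  G: 203 − 121.8 = 81.2 → 81
  B: 177 − 106.2 = 70.8 → 71
rgb(88, 81, 71) = #585147.

#585147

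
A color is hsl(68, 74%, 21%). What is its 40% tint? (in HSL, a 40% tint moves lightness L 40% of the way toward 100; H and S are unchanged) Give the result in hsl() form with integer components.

L moves 40% from 21 toward 100: 21 + 31.6 = 52.6 → 53.
H and S are unchanged.

hsl(68, 74%, 53%)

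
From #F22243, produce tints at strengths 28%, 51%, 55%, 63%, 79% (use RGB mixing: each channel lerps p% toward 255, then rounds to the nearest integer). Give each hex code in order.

#F22243 is rgb(242, 34, 67).
28%: (242 + 3.64 = 245.64→246, 34 + 61.88 = 95.88→96, 67 + 52.64 = 119.64→120) → #F66078
51%: (242 + 6.63 = 248.63→249, 34 + 112.71 = 146.71→147, 67 + 95.88 = 162.88→163) → #F993A3
55%: (242 + 7.15 = 249.15→249, 34 + 121.55 = 155.55→156, 67 + 103.4 = 170.4→170) → #F99CAA
63%: (242 + 8.19 = 250.19→250, 34 + 139.23 = 173.23→173, 67 + 118.44 = 185.44→185) → #FAADB9
79%: (242 + 10.27 = 252.27→252, 34 + 174.59 = 208.59→209, 67 + 148.52 = 215.52→216) → #FCD1D8

#F66078, #F993A3, #F99CAA, #FAADB9, #FCD1D8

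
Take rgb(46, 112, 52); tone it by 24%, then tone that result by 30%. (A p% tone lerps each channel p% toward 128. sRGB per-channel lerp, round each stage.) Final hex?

Lerp each channel 24% toward 128:
  R: 46 + 19.68 = 65.68 → 66
  G: 112 + 0.24×(128−112) = 112 + 3.84 = 115.84 → 116
  B: 52 + 0.24×(128−52) = 52 + 18.24 = 70.24 → 70
After the tone: rgb(66, 116, 70) = #427446.
A 30% tone moves each channel 30% toward 128:
  R: 66 + 18.6 = 84.6 → 85
  G: 116 + 3.6 = 119.6 → 120
  B: 70 + 17.4 = 87.4 → 87
rgb(85, 120, 87) = #557857.

#557857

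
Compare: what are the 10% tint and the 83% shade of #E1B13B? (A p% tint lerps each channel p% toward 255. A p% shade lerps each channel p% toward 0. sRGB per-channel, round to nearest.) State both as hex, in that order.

#E1B13B is rgb(225, 177, 59).
10% tint:
  R: 225 + 3 = 228 → 228
  G: 177 + 7.8 = 184.8 → 185
  B: 59 + 0.1×(255−59) = 59 + 19.6 = 78.6 → 79
  → #E4B94F
83% shade:
  R: 225 + 0.83×(0−225) = 225 − 186.75 = 38.25 → 38
  G: 177 − 146.91 = 30.09 → 30
  B: 59 − 48.97 = 10.03 → 10
  → #261E0A

#E4B94F, #261E0A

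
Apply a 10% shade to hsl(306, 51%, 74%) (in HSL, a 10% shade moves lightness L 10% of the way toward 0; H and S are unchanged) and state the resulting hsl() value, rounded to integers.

hsl(306, 51%, 67%)

L moves 10% from 74 toward 0: 74 − 7.4 = 66.6 → 67.
H and S are unchanged.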